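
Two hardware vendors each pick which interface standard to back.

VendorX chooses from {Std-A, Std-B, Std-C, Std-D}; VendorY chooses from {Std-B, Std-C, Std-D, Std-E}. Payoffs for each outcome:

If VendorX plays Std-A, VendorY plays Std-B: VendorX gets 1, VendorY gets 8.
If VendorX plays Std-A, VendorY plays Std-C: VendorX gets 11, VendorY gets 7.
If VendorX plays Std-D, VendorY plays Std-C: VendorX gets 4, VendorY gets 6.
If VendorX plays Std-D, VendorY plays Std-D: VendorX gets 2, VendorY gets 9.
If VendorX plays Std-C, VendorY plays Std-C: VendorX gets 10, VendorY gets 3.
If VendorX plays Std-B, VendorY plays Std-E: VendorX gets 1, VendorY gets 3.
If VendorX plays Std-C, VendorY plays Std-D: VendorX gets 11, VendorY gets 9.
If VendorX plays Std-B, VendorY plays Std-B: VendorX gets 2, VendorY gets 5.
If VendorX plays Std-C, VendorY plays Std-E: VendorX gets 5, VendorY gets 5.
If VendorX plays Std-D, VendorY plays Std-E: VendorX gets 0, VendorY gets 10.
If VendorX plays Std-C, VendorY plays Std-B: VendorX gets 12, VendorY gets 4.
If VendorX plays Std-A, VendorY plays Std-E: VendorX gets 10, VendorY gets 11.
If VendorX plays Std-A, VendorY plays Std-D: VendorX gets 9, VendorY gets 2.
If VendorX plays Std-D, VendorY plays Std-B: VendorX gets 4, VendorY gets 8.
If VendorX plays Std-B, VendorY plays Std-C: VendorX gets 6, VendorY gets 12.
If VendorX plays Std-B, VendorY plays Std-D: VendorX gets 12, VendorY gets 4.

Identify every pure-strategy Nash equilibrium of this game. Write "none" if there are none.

(Std-A, Std-E)

VendorX against Std-B: payoffs 1, 2, 12, 4 → best response Std-C.
VendorX against Std-C: payoffs 11, 6, 10, 4 → best response Std-A.
VendorX against Std-D: payoffs 9, 12, 11, 2 → best response Std-B.
VendorX against Std-E: payoffs 10, 1, 5, 0 → best response Std-A.
VendorY against Std-A: payoffs 8, 7, 2, 11 → best response Std-E.
VendorY against Std-B: payoffs 5, 12, 4, 3 → best response Std-C.
VendorY against Std-C: payoffs 4, 3, 9, 5 → best response Std-D.
VendorY against Std-D: payoffs 8, 6, 9, 10 → best response Std-E.
Mutual best responses: (Std-A, Std-E).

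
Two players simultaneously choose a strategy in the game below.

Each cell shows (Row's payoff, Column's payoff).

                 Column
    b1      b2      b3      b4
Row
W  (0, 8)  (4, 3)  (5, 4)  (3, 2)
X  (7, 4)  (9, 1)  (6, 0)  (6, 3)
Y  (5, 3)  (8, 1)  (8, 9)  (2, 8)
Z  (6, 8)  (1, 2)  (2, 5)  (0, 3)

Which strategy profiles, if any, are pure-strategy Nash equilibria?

The pure Nash equilibria are (X, b1); (Y, b3).

Mark each player's best response to every combination of opponents' strategies; a profile where every player is best-responding is a pure Nash equilibrium.
Row against b1: payoffs 0, 7, 5, 6 → best response X.
Row against b2: payoffs 4, 9, 8, 1 → best response X.
Row against b3: payoffs 5, 6, 8, 2 → best response Y.
Row against b4: payoffs 3, 6, 2, 0 → best response X.
Column against W: payoffs 8, 3, 4, 2 → best response b1.
Column against X: payoffs 4, 1, 0, 3 → best response b1.
Column against Y: payoffs 3, 1, 9, 8 → best response b3.
Column against Z: payoffs 8, 2, 5, 3 → best response b1.
Mutual best responses: (X, b1); (Y, b3).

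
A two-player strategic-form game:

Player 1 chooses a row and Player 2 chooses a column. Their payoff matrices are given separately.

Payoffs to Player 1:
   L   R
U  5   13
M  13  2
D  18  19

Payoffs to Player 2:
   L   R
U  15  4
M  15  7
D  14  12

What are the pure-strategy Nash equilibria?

For each strategy profile, look for a profitable unilateral deviation.
(U, L): Player 1 can switch to M (5 → 13). Not NE.
(U, R): Player 1 can switch to D (13 → 19). Not NE.
(M, L): Player 1 can switch to D (13 → 18). Not NE.
(M, R): Player 1 can switch to U (2 → 13). Not NE.
(D, L): Player 1 gets 18, best alternative 13; Player 2 gets 14, best alternative 12. No profitable deviation — NE.
(D, R): Player 2 can switch to L (12 → 14). Not NE.

The unique pure-strategy Nash equilibrium is (D, L).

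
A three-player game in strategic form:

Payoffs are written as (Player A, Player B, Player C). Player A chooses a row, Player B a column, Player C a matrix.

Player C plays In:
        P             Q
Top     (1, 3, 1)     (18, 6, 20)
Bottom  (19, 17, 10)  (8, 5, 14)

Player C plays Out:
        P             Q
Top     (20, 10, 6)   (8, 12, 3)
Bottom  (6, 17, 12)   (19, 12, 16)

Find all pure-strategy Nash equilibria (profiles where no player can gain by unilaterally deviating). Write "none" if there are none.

(Top, Q, In)

Check each profile: it is a Nash equilibrium iff no player can strictly gain by switching unilaterally.
(Top, P, In): Player A can switch to Bottom (1 → 19). Not NE.
(Top, P, Out): Player B can switch to Q (10 → 12). Not NE.
(Top, Q, In): Player A gets 18, best alternative 8; Player B gets 6, best alternative 3; Player C gets 20, best alternative 3. No profitable deviation — NE.
(Top, Q, Out): Player A can switch to Bottom (8 → 19). Not NE.
(Bottom, P, In): Player C can switch to Out (10 → 12). Not NE.
(Bottom, P, Out): Player A can switch to Top (6 → 20). Not NE.
(Bottom, Q, In): Player A can switch to Top (8 → 18). Not NE.
(Bottom, Q, Out): Player B can switch to P (12 → 17). Not NE.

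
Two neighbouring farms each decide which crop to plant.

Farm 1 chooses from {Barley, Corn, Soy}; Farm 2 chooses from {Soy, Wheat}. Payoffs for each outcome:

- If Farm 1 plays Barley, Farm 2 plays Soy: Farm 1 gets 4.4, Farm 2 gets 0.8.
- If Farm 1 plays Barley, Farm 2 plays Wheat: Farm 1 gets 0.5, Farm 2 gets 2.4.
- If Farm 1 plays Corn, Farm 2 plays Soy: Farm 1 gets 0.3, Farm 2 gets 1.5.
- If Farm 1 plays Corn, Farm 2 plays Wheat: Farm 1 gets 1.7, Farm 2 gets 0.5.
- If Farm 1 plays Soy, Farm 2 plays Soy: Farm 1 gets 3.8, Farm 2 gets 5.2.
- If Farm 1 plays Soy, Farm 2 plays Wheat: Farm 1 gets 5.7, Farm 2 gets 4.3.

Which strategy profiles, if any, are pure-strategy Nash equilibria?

There is no pure-strategy Nash equilibrium.

(Barley, Soy): Farm 2 can switch to Wheat (0.8 → 2.4). Not NE.
(Barley, Wheat): Farm 1 can switch to Corn (0.5 → 1.7). Not NE.
(Corn, Soy): Farm 1 can switch to Barley (0.3 → 4.4). Not NE.
(Corn, Wheat): Farm 1 can switch to Soy (1.7 → 5.7). Not NE.
(Soy, Soy): Farm 1 can switch to Barley (3.8 → 4.4). Not NE.
(Soy, Wheat): Farm 2 can switch to Soy (4.3 → 5.2). Not NE.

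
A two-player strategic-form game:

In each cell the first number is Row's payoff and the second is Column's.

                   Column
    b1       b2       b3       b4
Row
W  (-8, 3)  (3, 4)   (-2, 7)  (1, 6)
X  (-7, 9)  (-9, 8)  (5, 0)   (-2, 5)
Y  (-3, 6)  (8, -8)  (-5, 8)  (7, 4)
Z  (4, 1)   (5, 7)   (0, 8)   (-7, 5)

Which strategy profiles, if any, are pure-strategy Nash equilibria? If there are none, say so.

There is no pure-strategy Nash equilibrium.

(W, b1): Row can switch to X (-8 → -7). Not NE.
(W, b2): Row can switch to Y (3 → 8). Not NE.
(W, b3): Row can switch to X (-2 → 5). Not NE.
(W, b4): Row can switch to Y (1 → 7). Not NE.
(X, b1): Row can switch to Y (-7 → -3). Not NE.
(X, b2): Row can switch to W (-9 → 3). Not NE.
(The remaining 10 profiles each have a profitable deviation by the same check.)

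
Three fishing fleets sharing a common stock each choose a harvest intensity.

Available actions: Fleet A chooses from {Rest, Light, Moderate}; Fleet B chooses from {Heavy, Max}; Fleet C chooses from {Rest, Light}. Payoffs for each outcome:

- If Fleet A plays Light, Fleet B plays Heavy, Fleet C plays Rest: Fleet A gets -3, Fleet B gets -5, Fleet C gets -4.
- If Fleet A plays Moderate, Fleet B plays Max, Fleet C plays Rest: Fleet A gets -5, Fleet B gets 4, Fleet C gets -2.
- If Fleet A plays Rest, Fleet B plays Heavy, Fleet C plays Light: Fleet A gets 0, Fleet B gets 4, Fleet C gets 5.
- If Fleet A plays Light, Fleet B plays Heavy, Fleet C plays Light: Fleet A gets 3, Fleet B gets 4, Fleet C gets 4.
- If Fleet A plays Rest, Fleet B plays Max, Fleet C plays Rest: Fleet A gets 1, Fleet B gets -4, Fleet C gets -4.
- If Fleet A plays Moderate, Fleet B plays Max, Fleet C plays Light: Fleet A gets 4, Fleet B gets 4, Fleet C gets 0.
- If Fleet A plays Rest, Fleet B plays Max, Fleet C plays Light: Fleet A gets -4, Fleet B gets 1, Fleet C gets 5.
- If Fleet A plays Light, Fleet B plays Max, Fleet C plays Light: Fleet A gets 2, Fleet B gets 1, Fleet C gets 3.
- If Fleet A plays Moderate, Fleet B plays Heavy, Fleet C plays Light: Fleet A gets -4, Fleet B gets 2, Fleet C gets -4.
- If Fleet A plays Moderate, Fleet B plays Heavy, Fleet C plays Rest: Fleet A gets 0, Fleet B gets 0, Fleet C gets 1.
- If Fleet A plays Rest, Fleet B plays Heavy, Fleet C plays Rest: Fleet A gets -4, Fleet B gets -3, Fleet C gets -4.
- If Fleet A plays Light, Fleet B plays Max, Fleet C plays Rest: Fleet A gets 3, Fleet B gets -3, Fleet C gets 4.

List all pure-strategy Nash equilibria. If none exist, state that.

The pure Nash equilibria are (Light, Heavy, Light); (Light, Max, Rest); (Moderate, Max, Light).

(Rest, Heavy, Rest): Fleet A can switch to Light (-4 → -3). Not NE.
(Rest, Heavy, Light): Fleet A can switch to Light (0 → 3). Not NE.
(Rest, Max, Rest): Fleet A can switch to Light (1 → 3). Not NE.
(Rest, Max, Light): Fleet A can switch to Light (-4 → 2). Not NE.
(Light, Heavy, Rest): Fleet A can switch to Moderate (-3 → 0). Not NE.
(Light, Heavy, Light): Fleet A gets 3, best alternative 0; Fleet B gets 4, best alternative 1; Fleet C gets 4, best alternative -4. No profitable deviation — NE.
(Light, Max, Rest): Fleet A gets 3, best alternative 1; Fleet B gets -3, best alternative -5; Fleet C gets 4, best alternative 3. No profitable deviation — NE.
(Light, Max, Light): Fleet A can switch to Moderate (2 → 4). Not NE.
(Moderate, Heavy, Rest): Fleet B can switch to Max (0 → 4). Not NE.
(Moderate, Heavy, Light): Fleet A can switch to Rest (-4 → 0). Not NE.
(Moderate, Max, Rest): Fleet A can switch to Rest (-5 → 1). Not NE.
(Moderate, Max, Light): Fleet A gets 4, best alternative 2; Fleet B gets 4, best alternative 2; Fleet C gets 0, best alternative -2. No profitable deviation — NE.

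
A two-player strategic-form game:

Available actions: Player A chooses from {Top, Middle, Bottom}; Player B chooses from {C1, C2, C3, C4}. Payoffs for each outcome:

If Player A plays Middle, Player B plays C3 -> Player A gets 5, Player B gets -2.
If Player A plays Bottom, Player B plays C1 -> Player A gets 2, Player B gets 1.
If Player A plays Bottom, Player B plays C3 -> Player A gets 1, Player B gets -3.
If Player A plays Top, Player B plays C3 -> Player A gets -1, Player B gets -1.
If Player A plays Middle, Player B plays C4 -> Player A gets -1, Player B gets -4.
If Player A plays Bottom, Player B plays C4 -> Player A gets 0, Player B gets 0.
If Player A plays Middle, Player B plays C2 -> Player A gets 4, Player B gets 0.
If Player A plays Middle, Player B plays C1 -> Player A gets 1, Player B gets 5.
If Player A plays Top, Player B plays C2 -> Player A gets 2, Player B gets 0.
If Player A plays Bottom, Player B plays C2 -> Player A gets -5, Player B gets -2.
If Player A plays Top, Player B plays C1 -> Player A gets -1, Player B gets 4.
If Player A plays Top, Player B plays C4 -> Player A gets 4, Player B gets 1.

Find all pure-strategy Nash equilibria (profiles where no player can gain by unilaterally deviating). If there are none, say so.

The unique pure-strategy Nash equilibrium is (Bottom, C1).

Player A against C1: payoffs -1, 1, 2 → best response Bottom.
Player A against C2: payoffs 2, 4, -5 → best response Middle.
Player A against C3: payoffs -1, 5, 1 → best response Middle.
Player A against C4: payoffs 4, -1, 0 → best response Top.
Player B against Top: payoffs 4, 0, -1, 1 → best response C1.
Player B against Middle: payoffs 5, 0, -2, -4 → best response C1.
Player B against Bottom: payoffs 1, -2, -3, 0 → best response C1.
Mutual best responses: (Bottom, C1).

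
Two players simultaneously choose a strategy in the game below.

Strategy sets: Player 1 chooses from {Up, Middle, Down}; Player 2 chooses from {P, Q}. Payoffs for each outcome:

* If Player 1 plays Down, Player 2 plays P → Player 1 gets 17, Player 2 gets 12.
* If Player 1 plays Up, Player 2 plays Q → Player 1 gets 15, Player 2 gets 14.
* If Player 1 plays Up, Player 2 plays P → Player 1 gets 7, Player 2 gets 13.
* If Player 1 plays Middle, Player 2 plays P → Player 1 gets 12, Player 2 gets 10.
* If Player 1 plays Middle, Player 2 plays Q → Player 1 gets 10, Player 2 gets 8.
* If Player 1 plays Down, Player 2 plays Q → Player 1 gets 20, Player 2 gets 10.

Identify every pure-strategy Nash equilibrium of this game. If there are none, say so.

The unique pure-strategy Nash equilibrium is (Down, P).

(Up, P): Player 1 can switch to Middle (7 → 12). Not NE.
(Up, Q): Player 1 can switch to Down (15 → 20). Not NE.
(Middle, P): Player 1 can switch to Down (12 → 17). Not NE.
(Middle, Q): Player 1 can switch to Up (10 → 15). Not NE.
(Down, P): Player 1 gets 17, best alternative 12; Player 2 gets 12, best alternative 10. No profitable deviation — NE.
(Down, Q): Player 2 can switch to P (10 → 12). Not NE.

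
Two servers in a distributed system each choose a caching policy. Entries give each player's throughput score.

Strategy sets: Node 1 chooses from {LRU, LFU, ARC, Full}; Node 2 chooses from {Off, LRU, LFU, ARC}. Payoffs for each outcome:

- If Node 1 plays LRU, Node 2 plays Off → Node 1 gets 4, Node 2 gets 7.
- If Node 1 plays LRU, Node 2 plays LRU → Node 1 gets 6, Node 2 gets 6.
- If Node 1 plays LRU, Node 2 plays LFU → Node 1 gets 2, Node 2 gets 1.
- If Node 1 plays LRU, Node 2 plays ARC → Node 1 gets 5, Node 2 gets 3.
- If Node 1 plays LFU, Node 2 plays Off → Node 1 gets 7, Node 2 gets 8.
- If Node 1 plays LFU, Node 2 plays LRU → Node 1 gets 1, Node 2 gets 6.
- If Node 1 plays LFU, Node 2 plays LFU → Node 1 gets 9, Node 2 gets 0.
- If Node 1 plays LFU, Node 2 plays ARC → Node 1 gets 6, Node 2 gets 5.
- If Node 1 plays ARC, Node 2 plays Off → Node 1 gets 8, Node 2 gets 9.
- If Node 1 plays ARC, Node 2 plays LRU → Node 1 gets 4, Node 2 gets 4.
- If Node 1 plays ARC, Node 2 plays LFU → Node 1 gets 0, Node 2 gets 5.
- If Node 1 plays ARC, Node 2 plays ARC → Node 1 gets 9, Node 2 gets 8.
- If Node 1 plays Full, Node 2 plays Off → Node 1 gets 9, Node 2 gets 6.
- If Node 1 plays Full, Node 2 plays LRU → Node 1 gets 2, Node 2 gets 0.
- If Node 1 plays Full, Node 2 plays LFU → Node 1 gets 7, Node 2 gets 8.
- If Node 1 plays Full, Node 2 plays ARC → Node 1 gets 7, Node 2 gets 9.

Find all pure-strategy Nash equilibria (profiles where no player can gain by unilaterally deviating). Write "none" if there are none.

Node 1 against Off: payoffs 4, 7, 8, 9 → best response Full.
Node 1 against LRU: payoffs 6, 1, 4, 2 → best response LRU.
Node 1 against LFU: payoffs 2, 9, 0, 7 → best response LFU.
Node 1 against ARC: payoffs 5, 6, 9, 7 → best response ARC.
Node 2 against LRU: payoffs 7, 6, 1, 3 → best response Off.
Node 2 against LFU: payoffs 8, 6, 0, 5 → best response Off.
Node 2 against ARC: payoffs 9, 4, 5, 8 → best response Off.
Node 2 against Full: payoffs 6, 0, 8, 9 → best response ARC.
No profile is a mutual best response for all players.

This game has no pure Nash equilibrium.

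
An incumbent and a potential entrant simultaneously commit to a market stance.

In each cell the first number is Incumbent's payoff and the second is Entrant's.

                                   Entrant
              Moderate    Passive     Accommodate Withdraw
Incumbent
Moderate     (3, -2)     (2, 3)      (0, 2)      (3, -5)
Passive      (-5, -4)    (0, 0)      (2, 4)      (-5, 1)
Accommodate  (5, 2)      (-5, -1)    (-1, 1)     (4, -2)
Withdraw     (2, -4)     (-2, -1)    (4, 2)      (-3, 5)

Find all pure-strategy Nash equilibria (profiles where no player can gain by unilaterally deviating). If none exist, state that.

Incumbent against Moderate: payoffs 3, -5, 5, 2 → best response Accommodate.
Incumbent against Passive: payoffs 2, 0, -5, -2 → best response Moderate.
Incumbent against Accommodate: payoffs 0, 2, -1, 4 → best response Withdraw.
Incumbent against Withdraw: payoffs 3, -5, 4, -3 → best response Accommodate.
Entrant against Moderate: payoffs -2, 3, 2, -5 → best response Passive.
Entrant against Passive: payoffs -4, 0, 4, 1 → best response Accommodate.
Entrant against Accommodate: payoffs 2, -1, 1, -2 → best response Moderate.
Entrant against Withdraw: payoffs -4, -1, 2, 5 → best response Withdraw.
Mutual best responses: (Moderate, Passive); (Accommodate, Moderate).

(Moderate, Passive), (Accommodate, Moderate)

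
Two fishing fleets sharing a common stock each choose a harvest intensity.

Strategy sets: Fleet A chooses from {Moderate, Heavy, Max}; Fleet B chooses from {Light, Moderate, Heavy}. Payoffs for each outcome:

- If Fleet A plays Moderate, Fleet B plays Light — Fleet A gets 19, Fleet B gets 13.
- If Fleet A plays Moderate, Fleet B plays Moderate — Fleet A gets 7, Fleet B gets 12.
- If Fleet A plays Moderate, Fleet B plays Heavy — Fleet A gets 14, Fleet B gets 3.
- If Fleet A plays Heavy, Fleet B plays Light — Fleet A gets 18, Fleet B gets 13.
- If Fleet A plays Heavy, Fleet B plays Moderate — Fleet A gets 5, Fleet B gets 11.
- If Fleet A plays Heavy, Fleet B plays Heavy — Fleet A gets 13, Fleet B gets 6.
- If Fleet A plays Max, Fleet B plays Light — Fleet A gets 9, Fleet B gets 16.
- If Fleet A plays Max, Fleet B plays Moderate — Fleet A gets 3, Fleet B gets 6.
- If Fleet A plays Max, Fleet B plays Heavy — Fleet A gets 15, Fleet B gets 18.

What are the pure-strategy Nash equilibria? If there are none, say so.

Fleet A against Light: payoffs 19, 18, 9 → best response Moderate.
Fleet A against Moderate: payoffs 7, 5, 3 → best response Moderate.
Fleet A against Heavy: payoffs 14, 13, 15 → best response Max.
Fleet B against Moderate: payoffs 13, 12, 3 → best response Light.
Fleet B against Heavy: payoffs 13, 11, 6 → best response Light.
Fleet B against Max: payoffs 16, 6, 18 → best response Heavy.
Mutual best responses: (Moderate, Light); (Max, Heavy).

(Moderate, Light), (Max, Heavy)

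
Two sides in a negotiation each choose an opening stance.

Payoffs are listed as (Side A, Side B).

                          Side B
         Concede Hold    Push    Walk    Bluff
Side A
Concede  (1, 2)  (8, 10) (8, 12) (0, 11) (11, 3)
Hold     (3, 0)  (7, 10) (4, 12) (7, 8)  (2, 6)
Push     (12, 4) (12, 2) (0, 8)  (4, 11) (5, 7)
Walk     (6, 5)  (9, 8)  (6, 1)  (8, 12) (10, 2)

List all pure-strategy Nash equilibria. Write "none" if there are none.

(Concede, Concede): Side A can switch to Hold (1 → 3). Not NE.
(Concede, Hold): Side A can switch to Push (8 → 12). Not NE.
(Concede, Push): Side A gets 8, best alternative 6; Side B gets 12, best alternative 11. No profitable deviation — NE.
(Concede, Walk): Side A can switch to Hold (0 → 7). Not NE.
(Concede, Bluff): Side B can switch to Hold (3 → 10). Not NE.
(Hold, Concede): Side A can switch to Push (3 → 12). Not NE.
(Hold, Hold): Side A can switch to Concede (7 → 8). Not NE.
(Hold, Push): Side A can switch to Concede (4 → 8). Not NE.
(Hold, Walk): Side A can switch to Walk (7 → 8). Not NE.
(Walk, Walk): Side A gets 8, best alternative 7; Side B gets 12, best alternative 8. No profitable deviation — NE.
(The remaining 10 profiles each have a profitable deviation by the same check.)

(Concede, Push), (Walk, Walk)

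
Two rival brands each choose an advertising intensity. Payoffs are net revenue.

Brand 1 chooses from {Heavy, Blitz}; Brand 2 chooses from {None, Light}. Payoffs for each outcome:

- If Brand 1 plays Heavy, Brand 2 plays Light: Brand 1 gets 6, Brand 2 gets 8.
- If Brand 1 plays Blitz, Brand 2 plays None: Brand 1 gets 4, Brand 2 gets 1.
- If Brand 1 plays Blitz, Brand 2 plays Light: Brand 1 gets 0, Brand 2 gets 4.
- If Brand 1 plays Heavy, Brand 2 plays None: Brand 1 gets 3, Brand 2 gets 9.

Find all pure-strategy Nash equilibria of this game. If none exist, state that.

none

(Heavy, None): Brand 1 can switch to Blitz (3 → 4). Not NE.
(Heavy, Light): Brand 2 can switch to None (8 → 9). Not NE.
(Blitz, None): Brand 2 can switch to Light (1 → 4). Not NE.
(Blitz, Light): Brand 1 can switch to Heavy (0 → 6). Not NE.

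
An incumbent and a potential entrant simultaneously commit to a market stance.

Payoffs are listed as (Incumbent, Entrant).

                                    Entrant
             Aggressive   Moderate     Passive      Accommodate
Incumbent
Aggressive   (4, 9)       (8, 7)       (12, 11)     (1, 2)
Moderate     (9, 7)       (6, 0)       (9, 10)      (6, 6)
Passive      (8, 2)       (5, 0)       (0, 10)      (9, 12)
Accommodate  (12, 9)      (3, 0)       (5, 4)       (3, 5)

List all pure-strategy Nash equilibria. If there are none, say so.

Incumbent against Aggressive: payoffs 4, 9, 8, 12 → best response Accommodate.
Incumbent against Moderate: payoffs 8, 6, 5, 3 → best response Aggressive.
Incumbent against Passive: payoffs 12, 9, 0, 5 → best response Aggressive.
Incumbent against Accommodate: payoffs 1, 6, 9, 3 → best response Passive.
Entrant against Aggressive: payoffs 9, 7, 11, 2 → best response Passive.
Entrant against Moderate: payoffs 7, 0, 10, 6 → best response Passive.
Entrant against Passive: payoffs 2, 0, 10, 12 → best response Accommodate.
Entrant against Accommodate: payoffs 9, 0, 4, 5 → best response Aggressive.
Mutual best responses: (Aggressive, Passive); (Passive, Accommodate); (Accommodate, Aggressive).

(Aggressive, Passive) and (Passive, Accommodate) and (Accommodate, Aggressive)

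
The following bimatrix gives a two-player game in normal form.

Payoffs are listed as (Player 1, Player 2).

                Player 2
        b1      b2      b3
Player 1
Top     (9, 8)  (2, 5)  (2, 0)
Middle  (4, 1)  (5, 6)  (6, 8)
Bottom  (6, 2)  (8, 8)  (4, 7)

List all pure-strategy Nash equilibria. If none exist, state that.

Player 1 against b1: payoffs 9, 4, 6 → best response Top.
Player 1 against b2: payoffs 2, 5, 8 → best response Bottom.
Player 1 against b3: payoffs 2, 6, 4 → best response Middle.
Player 2 against Top: payoffs 8, 5, 0 → best response b1.
Player 2 against Middle: payoffs 1, 6, 8 → best response b3.
Player 2 against Bottom: payoffs 2, 8, 7 → best response b2.
Mutual best responses: (Top, b1); (Middle, b3); (Bottom, b2).

(Top, b1), (Middle, b3), (Bottom, b2)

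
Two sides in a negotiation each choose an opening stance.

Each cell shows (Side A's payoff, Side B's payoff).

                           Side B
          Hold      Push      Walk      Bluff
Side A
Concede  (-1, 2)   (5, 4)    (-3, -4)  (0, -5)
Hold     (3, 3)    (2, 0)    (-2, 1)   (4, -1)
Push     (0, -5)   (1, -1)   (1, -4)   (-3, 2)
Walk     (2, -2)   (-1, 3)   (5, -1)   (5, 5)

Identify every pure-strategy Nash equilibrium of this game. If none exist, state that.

Pure-strategy Nash equilibria: (Concede, Push) and (Hold, Hold) and (Walk, Bluff)

(Concede, Hold): Side A can switch to Hold (-1 → 3). Not NE.
(Concede, Push): Side A gets 5, best alternative 2; Side B gets 4, best alternative 2. No profitable deviation — NE.
(Concede, Walk): Side A can switch to Hold (-3 → -2). Not NE.
(Concede, Bluff): Side A can switch to Hold (0 → 4). Not NE.
(Hold, Hold): Side A gets 3, best alternative 2; Side B gets 3, best alternative 1. No profitable deviation — NE.
(Hold, Push): Side A can switch to Concede (2 → 5). Not NE.
(Hold, Walk): Side A can switch to Push (-2 → 1). Not NE.
(Hold, Bluff): Side A can switch to Walk (4 → 5). Not NE.
(Push, Hold): Side A can switch to Hold (0 → 3). Not NE.
(Push, Push): Side A can switch to Concede (1 → 5). Not NE.
(Walk, Bluff): Side A gets 5, best alternative 4; Side B gets 5, best alternative 3. No profitable deviation — NE.
(The remaining 5 profiles each have a profitable deviation by the same check.)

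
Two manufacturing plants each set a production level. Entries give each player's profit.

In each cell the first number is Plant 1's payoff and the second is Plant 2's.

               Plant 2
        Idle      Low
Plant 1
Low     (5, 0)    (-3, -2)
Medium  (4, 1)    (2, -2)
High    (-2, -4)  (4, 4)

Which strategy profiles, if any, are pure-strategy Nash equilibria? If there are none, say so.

(Low, Idle); (High, Low)

(Low, Idle): Plant 1 gets 5, best alternative 4; Plant 2 gets 0, best alternative -2. No profitable deviation — NE.
(Low, Low): Plant 1 can switch to Medium (-3 → 2). Not NE.
(Medium, Idle): Plant 1 can switch to Low (4 → 5). Not NE.
(Medium, Low): Plant 1 can switch to High (2 → 4). Not NE.
(High, Idle): Plant 1 can switch to Low (-2 → 5). Not NE.
(High, Low): Plant 1 gets 4, best alternative 2; Plant 2 gets 4, best alternative -4. No profitable deviation — NE.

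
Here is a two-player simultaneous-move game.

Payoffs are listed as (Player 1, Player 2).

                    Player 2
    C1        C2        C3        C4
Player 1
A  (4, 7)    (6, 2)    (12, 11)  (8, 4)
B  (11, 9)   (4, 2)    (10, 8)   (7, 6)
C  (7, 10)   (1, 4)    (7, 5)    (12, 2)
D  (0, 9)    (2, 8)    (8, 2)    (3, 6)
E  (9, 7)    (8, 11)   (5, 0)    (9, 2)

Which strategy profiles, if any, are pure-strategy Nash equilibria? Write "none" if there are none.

Player 1 against C1: payoffs 4, 11, 7, 0, 9 → best response B.
Player 1 against C2: payoffs 6, 4, 1, 2, 8 → best response E.
Player 1 against C3: payoffs 12, 10, 7, 8, 5 → best response A.
Player 1 against C4: payoffs 8, 7, 12, 3, 9 → best response C.
Player 2 against A: payoffs 7, 2, 11, 4 → best response C3.
Player 2 against B: payoffs 9, 2, 8, 6 → best response C1.
Player 2 against C: payoffs 10, 4, 5, 2 → best response C1.
Player 2 against D: payoffs 9, 8, 2, 6 → best response C1.
Player 2 against E: payoffs 7, 11, 0, 2 → best response C2.
Mutual best responses: (A, C3); (B, C1); (E, C2).

Pure-strategy Nash equilibria: (A, C3), (B, C1), (E, C2)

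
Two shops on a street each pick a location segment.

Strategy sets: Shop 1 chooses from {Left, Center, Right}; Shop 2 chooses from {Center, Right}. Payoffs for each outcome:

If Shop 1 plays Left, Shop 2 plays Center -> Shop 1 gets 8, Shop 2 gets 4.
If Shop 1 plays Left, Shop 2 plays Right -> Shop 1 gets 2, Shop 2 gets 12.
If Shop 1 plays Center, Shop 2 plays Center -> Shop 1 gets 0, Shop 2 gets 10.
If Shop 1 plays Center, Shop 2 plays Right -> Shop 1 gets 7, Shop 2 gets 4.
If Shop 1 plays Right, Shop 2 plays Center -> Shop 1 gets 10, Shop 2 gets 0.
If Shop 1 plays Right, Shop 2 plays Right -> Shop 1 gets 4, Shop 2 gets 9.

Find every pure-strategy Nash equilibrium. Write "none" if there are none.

Shop 1 against Center: payoffs 8, 0, 10 → best response Right.
Shop 1 against Right: payoffs 2, 7, 4 → best response Center.
Shop 2 against Left: payoffs 4, 12 → best response Right.
Shop 2 against Center: payoffs 10, 4 → best response Center.
Shop 2 against Right: payoffs 0, 9 → best response Right.
No profile is a mutual best response for all players.

none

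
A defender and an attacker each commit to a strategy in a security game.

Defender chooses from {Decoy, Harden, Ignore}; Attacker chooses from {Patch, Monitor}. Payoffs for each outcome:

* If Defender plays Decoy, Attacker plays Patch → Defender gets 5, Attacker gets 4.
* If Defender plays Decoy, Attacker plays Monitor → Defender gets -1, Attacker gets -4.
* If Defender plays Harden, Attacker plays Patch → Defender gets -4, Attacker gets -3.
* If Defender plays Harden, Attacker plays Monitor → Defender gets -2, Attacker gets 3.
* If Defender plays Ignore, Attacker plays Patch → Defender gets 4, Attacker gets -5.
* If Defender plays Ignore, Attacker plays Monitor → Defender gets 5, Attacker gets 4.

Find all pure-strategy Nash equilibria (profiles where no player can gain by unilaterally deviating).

(Decoy, Patch) and (Ignore, Monitor)

Check each profile: it is a Nash equilibrium iff no player can strictly gain by switching unilaterally.
(Decoy, Patch): Defender gets 5, best alternative 4; Attacker gets 4, best alternative -4. No profitable deviation — NE.
(Decoy, Monitor): Defender can switch to Ignore (-1 → 5). Not NE.
(Harden, Patch): Defender can switch to Decoy (-4 → 5). Not NE.
(Harden, Monitor): Defender can switch to Decoy (-2 → -1). Not NE.
(Ignore, Patch): Defender can switch to Decoy (4 → 5). Not NE.
(Ignore, Monitor): Defender gets 5, best alternative -1; Attacker gets 4, best alternative -5. No profitable deviation — NE.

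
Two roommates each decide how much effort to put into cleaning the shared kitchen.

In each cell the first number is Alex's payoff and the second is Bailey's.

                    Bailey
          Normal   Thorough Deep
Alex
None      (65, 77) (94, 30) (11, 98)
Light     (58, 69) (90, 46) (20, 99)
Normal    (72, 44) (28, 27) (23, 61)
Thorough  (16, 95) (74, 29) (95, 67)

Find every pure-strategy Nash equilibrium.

(None, Normal): Alex can switch to Normal (65 → 72). Not NE.
(None, Thorough): Bailey can switch to Normal (30 → 77). Not NE.
(None, Deep): Alex can switch to Light (11 → 20). Not NE.
(Light, Normal): Alex can switch to None (58 → 65). Not NE.
(Light, Thorough): Alex can switch to None (90 → 94). Not NE.
(Light, Deep): Alex can switch to Normal (20 → 23). Not NE.
(Normal, Normal): Bailey can switch to Deep (44 → 61). Not NE.
(Normal, Thorough): Alex can switch to None (28 → 94). Not NE.
(Normal, Deep): Alex can switch to Thorough (23 → 95). Not NE.
(Thorough, Normal): Alex can switch to None (16 → 65). Not NE.
(The remaining 2 profiles each have a profitable deviation by the same check.)

There is no pure-strategy Nash equilibrium.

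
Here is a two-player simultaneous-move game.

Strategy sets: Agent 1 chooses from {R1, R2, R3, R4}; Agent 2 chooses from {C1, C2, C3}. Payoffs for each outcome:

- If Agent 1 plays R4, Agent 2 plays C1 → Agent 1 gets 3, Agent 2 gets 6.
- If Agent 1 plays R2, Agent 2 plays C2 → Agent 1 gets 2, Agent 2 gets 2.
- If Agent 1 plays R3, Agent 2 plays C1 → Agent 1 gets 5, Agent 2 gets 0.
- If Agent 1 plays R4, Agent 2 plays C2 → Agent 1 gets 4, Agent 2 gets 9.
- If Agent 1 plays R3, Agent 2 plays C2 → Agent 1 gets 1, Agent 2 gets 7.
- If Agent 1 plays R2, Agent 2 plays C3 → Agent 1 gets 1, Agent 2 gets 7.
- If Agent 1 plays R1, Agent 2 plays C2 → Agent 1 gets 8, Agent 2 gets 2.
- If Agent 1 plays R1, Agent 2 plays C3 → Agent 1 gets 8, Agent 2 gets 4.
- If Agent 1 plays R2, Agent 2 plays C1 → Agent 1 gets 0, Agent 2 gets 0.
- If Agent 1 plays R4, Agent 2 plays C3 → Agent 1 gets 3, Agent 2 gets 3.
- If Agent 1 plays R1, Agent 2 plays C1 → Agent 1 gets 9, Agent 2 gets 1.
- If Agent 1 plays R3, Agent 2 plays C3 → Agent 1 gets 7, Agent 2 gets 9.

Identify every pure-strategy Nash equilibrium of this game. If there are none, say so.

For each player, find the best response to each opponent profile; mutual best responses are the pure NE.
Agent 1 against C1: payoffs 9, 0, 5, 3 → best response R1.
Agent 1 against C2: payoffs 8, 2, 1, 4 → best response R1.
Agent 1 against C3: payoffs 8, 1, 7, 3 → best response R1.
Agent 2 against R1: payoffs 1, 2, 4 → best response C3.
Agent 2 against R2: payoffs 0, 2, 7 → best response C3.
Agent 2 against R3: payoffs 0, 7, 9 → best response C3.
Agent 2 against R4: payoffs 6, 9, 3 → best response C2.
Mutual best responses: (R1, C3).

(R1, C3)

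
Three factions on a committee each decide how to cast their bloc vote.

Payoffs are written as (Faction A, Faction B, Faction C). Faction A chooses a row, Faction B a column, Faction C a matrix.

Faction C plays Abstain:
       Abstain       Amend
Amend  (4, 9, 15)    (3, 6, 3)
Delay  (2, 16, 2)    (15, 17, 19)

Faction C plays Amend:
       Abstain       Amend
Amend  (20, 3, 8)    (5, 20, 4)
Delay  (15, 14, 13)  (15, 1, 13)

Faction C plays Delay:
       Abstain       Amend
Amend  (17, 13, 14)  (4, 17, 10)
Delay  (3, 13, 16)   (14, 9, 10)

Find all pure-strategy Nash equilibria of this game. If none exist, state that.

Pure-strategy Nash equilibria: (Amend, Abstain, Abstain), (Delay, Amend, Abstain)

For each player, find the best response to each opponent profile; mutual best responses are the pure NE.
Faction A against (Abstain, Abstain): payoffs 4, 2 → best response Amend.
Faction A against (Abstain, Amend): payoffs 20, 15 → best response Amend.
Faction A against (Abstain, Delay): payoffs 17, 3 → best response Amend.
Faction A against (Amend, Abstain): payoffs 3, 15 → best response Delay.
Faction A against (Amend, Amend): payoffs 5, 15 → best response Delay.
Faction A against (Amend, Delay): payoffs 4, 14 → best response Delay.
Faction B against (Amend, Abstain): payoffs 9, 6 → best response Abstain.
Faction B against (Amend, Amend): payoffs 3, 20 → best response Amend.
Faction B against (Amend, Delay): payoffs 13, 17 → best response Amend.
Faction B against (Delay, Abstain): payoffs 16, 17 → best response Amend.
Faction B against (Delay, Amend): payoffs 14, 1 → best response Abstain.
Faction B against (Delay, Delay): payoffs 13, 9 → best response Abstain.
Faction C against (Amend, Abstain): payoffs 15, 8, 14 → best response Abstain.
Faction C against (Amend, Amend): payoffs 3, 4, 10 → best response Delay.
Faction C against (Delay, Abstain): payoffs 2, 13, 16 → best response Delay.
Faction C against (Delay, Amend): payoffs 19, 13, 10 → best response Abstain.
Mutual best responses: (Amend, Abstain, Abstain); (Delay, Amend, Abstain).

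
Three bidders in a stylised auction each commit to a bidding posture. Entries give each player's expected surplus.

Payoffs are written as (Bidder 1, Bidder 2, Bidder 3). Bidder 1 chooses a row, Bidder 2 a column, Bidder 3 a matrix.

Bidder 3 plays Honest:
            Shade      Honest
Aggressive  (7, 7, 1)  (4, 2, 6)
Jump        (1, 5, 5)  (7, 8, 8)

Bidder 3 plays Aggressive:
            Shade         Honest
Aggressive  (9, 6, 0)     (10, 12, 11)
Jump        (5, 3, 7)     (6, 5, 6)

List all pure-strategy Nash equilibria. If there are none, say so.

The pure Nash equilibria are (Aggressive, Shade, Honest); (Aggressive, Honest, Aggressive); (Jump, Honest, Honest).

Mark each player's best response to every combination of opponents' strategies; a profile where every player is best-responding is a pure Nash equilibrium.
Bidder 1 against (Shade, Honest): payoffs 7, 1 → best response Aggressive.
Bidder 1 against (Shade, Aggressive): payoffs 9, 5 → best response Aggressive.
Bidder 1 against (Honest, Honest): payoffs 4, 7 → best response Jump.
Bidder 1 against (Honest, Aggressive): payoffs 10, 6 → best response Aggressive.
Bidder 2 against (Aggressive, Honest): payoffs 7, 2 → best response Shade.
Bidder 2 against (Aggressive, Aggressive): payoffs 6, 12 → best response Honest.
Bidder 2 against (Jump, Honest): payoffs 5, 8 → best response Honest.
Bidder 2 against (Jump, Aggressive): payoffs 3, 5 → best response Honest.
Bidder 3 against (Aggressive, Shade): payoffs 1, 0 → best response Honest.
Bidder 3 against (Aggressive, Honest): payoffs 6, 11 → best response Aggressive.
Bidder 3 against (Jump, Shade): payoffs 5, 7 → best response Aggressive.
Bidder 3 against (Jump, Honest): payoffs 8, 6 → best response Honest.
Mutual best responses: (Aggressive, Shade, Honest); (Aggressive, Honest, Aggressive); (Jump, Honest, Honest).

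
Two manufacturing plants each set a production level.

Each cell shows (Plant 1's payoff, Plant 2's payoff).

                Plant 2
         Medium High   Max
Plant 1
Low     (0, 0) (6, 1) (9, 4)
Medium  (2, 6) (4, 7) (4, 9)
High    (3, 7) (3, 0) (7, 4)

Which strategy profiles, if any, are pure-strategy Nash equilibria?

Plant 1 against Medium: payoffs 0, 2, 3 → best response High.
Plant 1 against High: payoffs 6, 4, 3 → best response Low.
Plant 1 against Max: payoffs 9, 4, 7 → best response Low.
Plant 2 against Low: payoffs 0, 1, 4 → best response Max.
Plant 2 against Medium: payoffs 6, 7, 9 → best response Max.
Plant 2 against High: payoffs 7, 0, 4 → best response Medium.
Mutual best responses: (Low, Max); (High, Medium).

Pure-strategy Nash equilibria: (Low, Max); (High, Medium)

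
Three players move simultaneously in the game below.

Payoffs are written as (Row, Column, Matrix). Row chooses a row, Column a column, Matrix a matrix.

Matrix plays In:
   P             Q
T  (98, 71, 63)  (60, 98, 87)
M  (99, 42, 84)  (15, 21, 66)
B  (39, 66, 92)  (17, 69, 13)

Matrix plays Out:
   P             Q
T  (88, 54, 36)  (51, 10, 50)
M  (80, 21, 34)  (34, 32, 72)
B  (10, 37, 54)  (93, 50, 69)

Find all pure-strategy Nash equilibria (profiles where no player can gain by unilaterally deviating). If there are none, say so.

The pure Nash equilibria are (T, Q, In) and (M, P, In) and (B, Q, Out).

(T, P, In): Row can switch to M (98 → 99). Not NE.
(T, P, Out): Matrix can switch to In (36 → 63). Not NE.
(T, Q, In): Row gets 60, best alternative 17; Column gets 98, best alternative 71; Matrix gets 87, best alternative 50. No profitable deviation — NE.
(T, Q, Out): Row can switch to B (51 → 93). Not NE.
(M, P, In): Row gets 99, best alternative 98; Column gets 42, best alternative 21; Matrix gets 84, best alternative 34. No profitable deviation — NE.
(M, P, Out): Row can switch to T (80 → 88). Not NE.
(M, Q, In): Row can switch to T (15 → 60). Not NE.
(M, Q, Out): Row can switch to T (34 → 51). Not NE.
(B, P, In): Row can switch to T (39 → 98). Not NE.
(B, P, Out): Row can switch to T (10 → 88). Not NE.
(B, Q, In): Row can switch to T (17 → 60). Not NE.
(B, Q, Out): Row gets 93, best alternative 51; Column gets 50, best alternative 37; Matrix gets 69, best alternative 13. No profitable deviation — NE.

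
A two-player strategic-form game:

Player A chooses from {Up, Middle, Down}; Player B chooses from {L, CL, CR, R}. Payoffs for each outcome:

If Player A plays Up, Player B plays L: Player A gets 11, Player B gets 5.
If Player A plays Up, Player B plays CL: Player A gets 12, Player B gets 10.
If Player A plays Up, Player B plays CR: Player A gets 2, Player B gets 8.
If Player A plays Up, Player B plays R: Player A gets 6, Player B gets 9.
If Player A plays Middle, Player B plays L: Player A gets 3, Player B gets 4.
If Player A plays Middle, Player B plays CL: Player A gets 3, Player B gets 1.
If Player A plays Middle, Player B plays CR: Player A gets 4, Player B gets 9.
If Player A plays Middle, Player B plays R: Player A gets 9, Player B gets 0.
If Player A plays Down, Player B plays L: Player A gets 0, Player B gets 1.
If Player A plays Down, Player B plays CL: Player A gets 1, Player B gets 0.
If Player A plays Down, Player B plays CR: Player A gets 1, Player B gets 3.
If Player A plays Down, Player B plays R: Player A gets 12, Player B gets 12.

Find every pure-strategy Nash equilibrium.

(Up, CL) and (Middle, CR) and (Down, R)

For each player, find the best response to each opponent profile; mutual best responses are the pure NE.
Player A against L: payoffs 11, 3, 0 → best response Up.
Player A against CL: payoffs 12, 3, 1 → best response Up.
Player A against CR: payoffs 2, 4, 1 → best response Middle.
Player A against R: payoffs 6, 9, 12 → best response Down.
Player B against Up: payoffs 5, 10, 8, 9 → best response CL.
Player B against Middle: payoffs 4, 1, 9, 0 → best response CR.
Player B against Down: payoffs 1, 0, 3, 12 → best response R.
Mutual best responses: (Up, CL); (Middle, CR); (Down, R).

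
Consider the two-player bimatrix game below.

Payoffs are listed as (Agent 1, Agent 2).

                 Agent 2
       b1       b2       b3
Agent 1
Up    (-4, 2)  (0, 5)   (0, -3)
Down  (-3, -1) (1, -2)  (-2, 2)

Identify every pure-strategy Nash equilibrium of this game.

This game has no pure Nash equilibrium.

(Up, b1): Agent 1 can switch to Down (-4 → -3). Not NE.
(Up, b2): Agent 1 can switch to Down (0 → 1). Not NE.
(Up, b3): Agent 2 can switch to b1 (-3 → 2). Not NE.
(Down, b1): Agent 2 can switch to b3 (-1 → 2). Not NE.
(Down, b2): Agent 2 can switch to b1 (-2 → -1). Not NE.
(Down, b3): Agent 1 can switch to Up (-2 → 0). Not NE.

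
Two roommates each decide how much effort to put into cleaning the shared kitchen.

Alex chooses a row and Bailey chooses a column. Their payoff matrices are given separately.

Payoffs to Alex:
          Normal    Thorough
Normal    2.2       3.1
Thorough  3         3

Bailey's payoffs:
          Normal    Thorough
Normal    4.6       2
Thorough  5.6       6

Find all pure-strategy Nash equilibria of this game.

(Normal, Normal): Alex can switch to Thorough (2.2 → 3). Not NE.
(Normal, Thorough): Bailey can switch to Normal (2 → 4.6). Not NE.
(Thorough, Normal): Bailey can switch to Thorough (5.6 → 6). Not NE.
(Thorough, Thorough): Alex can switch to Normal (3 → 3.1). Not NE.

none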